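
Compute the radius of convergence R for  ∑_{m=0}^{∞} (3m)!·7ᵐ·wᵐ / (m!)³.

R = 1/189

By the ratio test, |a_{m+1}/a_m| = (3m+1)·(3m+2)·(3m+3)/(m+1)³ · 7 → 189.
Convergence for |w| · 189 < 1, i.e. |w| < 1/189. So R = 1/189.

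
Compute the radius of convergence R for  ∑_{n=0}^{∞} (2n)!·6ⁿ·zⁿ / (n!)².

The ratio of consecutive coefficients is (2n+1)·(2n+2)/(n+1)² · 6 → 24.
The series converges when 24 · |z| < 1, giving R = 1/24.

R = 1/24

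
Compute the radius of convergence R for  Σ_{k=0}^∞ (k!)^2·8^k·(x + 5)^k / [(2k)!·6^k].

Apply the ratio test: |a_{k+1}| / |a_k| = (k+1)²/[(2k+1)·(2k+2)] · 8/6, which tends to 1/3 as k → ∞.
Hence the series converges for |x + 5| < 1/(1/3) = 3, so the radius of convergence is 3.

R = 3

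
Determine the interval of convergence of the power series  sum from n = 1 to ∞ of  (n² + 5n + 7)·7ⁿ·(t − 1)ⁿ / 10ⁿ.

(-3/7, 17/7)

The ratio of consecutive coefficients is [((n+1)² + 5(n+1) + 7)/(n² + 5n + 7)] · 7/10 → 7/10.
Thus R = 1/(7/10) = 10/7.
When t = 17/7, the terms have absolute value of order n², which does not tend to 0, so the series diverges by the divergence test.
Endpoint t = -3/7: the terms do not tend to 0, so the series diverges.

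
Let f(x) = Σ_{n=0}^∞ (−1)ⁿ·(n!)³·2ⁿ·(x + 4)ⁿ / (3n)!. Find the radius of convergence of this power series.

R = 27/2

The ratio of consecutive coefficients is (n+1)³/[(3n+1)·(3n+2)·(3n+3)] · 2 → 2/27.
Hence the series converges for |x + 4| < 1/(2/27) = 27/2, so the radius of convergence is 27/2.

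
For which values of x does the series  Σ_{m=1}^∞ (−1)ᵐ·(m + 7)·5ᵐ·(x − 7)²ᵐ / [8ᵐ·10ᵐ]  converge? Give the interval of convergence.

(3, 11)

Apply the ratio test: |a_{m+1}| / |a_m| = [((m+1) + 7)/(m + 7)] · 5/(8·10), which tends to 1/16 as m → ∞.
Successive powers of (x − 7) differ by 2, so the series converges when |x − 7|² · 1/16 < 1, i.e. |x − 7| < √(16) = 4. So R = 4.
Endpoint x = 11: the terms have absolute value of order m, which does not tend to 0, so the series diverges by the divergence test.
At x = 3: the terms have absolute value of order m, which does not tend to 0, so the series diverges by the divergence test.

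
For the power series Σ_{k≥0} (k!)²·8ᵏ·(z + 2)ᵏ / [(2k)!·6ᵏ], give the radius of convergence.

R = 3

Ratio test: |a_{k+1}/a_k| = (k+1)²/[(2k+1)·(2k+2)] · 8/6 → 1/3 as k → ∞.
Thus R = 1/(1/3) = 3.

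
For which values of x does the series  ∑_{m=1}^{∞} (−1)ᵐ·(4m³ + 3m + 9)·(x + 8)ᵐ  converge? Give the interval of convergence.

(-9, -7)

Ratio test: |a_{m+1}/a_m| = (4(m+1)³ + 3(m+1) + 9)/(4m³ + 3m + 9) → 1 as m → ∞.
Hence R = 1.
Check x = -7: the terms have absolute value of order m³, which does not tend to 0, so the series diverges by the divergence test.
At x = -9: the terms have absolute value of order m³, which does not tend to 0, so the series diverges by the divergence test.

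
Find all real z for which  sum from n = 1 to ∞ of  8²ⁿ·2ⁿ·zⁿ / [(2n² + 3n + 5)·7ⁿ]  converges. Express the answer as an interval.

By the ratio test, |a_{n+1}/a_n| = [(2n² + 3n + 5)/(2(n+1)² + 3(n+1) + 5)] · 64·2/7 → 128/7.
The series converges when 128/7 · |z| < 1, giving R = 7/128.
Endpoint z = 7/128: absolute convergence follows by limit comparison with Σ 1/n².
At z = -7/128: the series is dominated by a constant times Σ 1/n², which converges (p = 2 > 1).

[-7/128, 7/128]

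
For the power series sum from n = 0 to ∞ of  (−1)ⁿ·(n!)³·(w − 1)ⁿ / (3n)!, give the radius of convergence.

R = 27

By the ratio test, |a_{n+1}/a_n| = (n+1)³/[(3n+1)·(3n+2)·(3n+3)] → 1/27.
The series converges when 1/27 · |w − 1| < 1, giving R = 27.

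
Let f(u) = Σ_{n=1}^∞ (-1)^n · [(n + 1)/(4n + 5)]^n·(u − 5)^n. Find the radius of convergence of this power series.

R = 4

By the Cauchy root test, |a_n|^(1/n) = (n + 1)/(4n + 5) → 1/4.
Hence the series converges for |u − 5| < 1/(1/4) = 4, so the radius of convergence is 4.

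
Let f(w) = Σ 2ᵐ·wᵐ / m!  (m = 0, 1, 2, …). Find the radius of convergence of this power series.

R = ∞

By the ratio test, |a_{m+1}/a_m| = 2 · 1/(m+1) → 0.
Since the limit is 0 < 1 for every w, the series converges on all of ℝ and R = ∞.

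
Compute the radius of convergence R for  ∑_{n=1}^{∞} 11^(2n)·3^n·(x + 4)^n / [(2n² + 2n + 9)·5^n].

R = 5/363

By the ratio test, |a_{n+1}/a_n| = [(2n² + 2n + 9)/(2(n+1)² + 2(n+1) + 9)] · 121·3/5 → 363/5.
Hence the series converges for |x + 4| < 1/(363/5) = 5/363, so the radius of convergence is 5/363.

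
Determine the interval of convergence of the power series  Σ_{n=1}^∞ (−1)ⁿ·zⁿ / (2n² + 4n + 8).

[-1, 1]

Apply the ratio test: |a_{n+1}| / |a_n| = (2n² + 4n + 8)/(2(n+1)² + 4(n+1) + 8), which tends to 1 as n → ∞.
Hence R = 1.
Endpoint z = 1: absolute convergence follows by limit comparison with Σ 1/n².
Check z = -1: the terms are on the order of 1/n², so the series converges absolutely by comparison with the p-series (p = 2 > 1).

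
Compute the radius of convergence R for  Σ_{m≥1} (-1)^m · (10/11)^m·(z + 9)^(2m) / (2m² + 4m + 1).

Ratio test: |a_{m+1}/a_m| = [(2m² + 4m + 1)/(2(m+1)² + 4(m+1) + 1)] · 10/11 → 10/11 as m → ∞.
Writing y = (z + 9)², the series in y has radius 11/10, so |z + 9| < √(11/10) and R = √110/10.

R = √110/10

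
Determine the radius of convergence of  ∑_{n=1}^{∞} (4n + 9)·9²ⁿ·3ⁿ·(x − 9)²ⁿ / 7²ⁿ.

Ratio test: |a_{n+1}/a_n| = [(4(n+1) + 9)/(4n + 9)] · 81·3/49 → 243/49 as n → ∞.
Writing y = (x − 9)², the series in y has radius 49/243, so |x − 9| < √(49/243) and R = 7√3/27.

R = 7√3/27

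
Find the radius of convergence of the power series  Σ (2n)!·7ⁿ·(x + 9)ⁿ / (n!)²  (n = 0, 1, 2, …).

R = 1/28

By the ratio test, |a_{n+1}/a_n| = (2n+1)·(2n+2)/(n+1)² · 7 → 28.
Hence the series converges for |x + 9| < 1/(28) = 1/28, so the radius of convergence is 1/28.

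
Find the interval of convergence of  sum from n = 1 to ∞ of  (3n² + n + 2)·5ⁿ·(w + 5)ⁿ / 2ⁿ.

(-27/5, -23/5)

Ratio test: |a_{n+1}/a_n| = [(3(n+1)² + (n+1) + 2)/(3n² + n + 2)] · 5/2 → 5/2 as n → ∞.
Hence the series converges for |w + 5| < 1/(5/2) = 2/5, so the radius of convergence is 2/5.
Check w = -23/5: the terms have absolute value of order n², which does not tend to 0, so the series diverges by the divergence test.
Endpoint w = -27/5: the n-th term does not approach 0; divergence by the term test.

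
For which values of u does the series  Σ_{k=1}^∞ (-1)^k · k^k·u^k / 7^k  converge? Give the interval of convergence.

{0}

By the Cauchy root test, |a_k|^(1/k) = k/7 → ∞.
The root grows without bound, so R = 0 (convergence only at u = 0).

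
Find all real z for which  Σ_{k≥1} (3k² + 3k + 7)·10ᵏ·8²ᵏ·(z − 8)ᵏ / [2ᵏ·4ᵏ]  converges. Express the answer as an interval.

By the ratio test, |a_{k+1}/a_k| = [(3(k+1)² + 3(k+1) + 7)/(3k² + 3k + 7)] · 10·64/(2·4) → 80.
Thus R = 1/(80) = 1/80.
At z = 641/80: the k-th term does not approach 0; divergence by the term test.
Check z = 639/80: the k-th term does not approach 0; divergence by the term test.

(639/80, 641/80)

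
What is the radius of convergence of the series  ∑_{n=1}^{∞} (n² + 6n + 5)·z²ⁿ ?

R = 1

By the ratio test, |a_{n+1}/a_n| = ((n+1)² + 6(n+1) + 5)/(n² + 6n + 5) → 1.
Successive powers of z differ by 2, so the series converges when |z|² · 1 < 1, i.e. |z| < √(1) = 1. So R = 1.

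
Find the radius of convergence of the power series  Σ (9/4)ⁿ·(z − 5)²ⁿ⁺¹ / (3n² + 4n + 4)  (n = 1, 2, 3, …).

R = 2/3

Ratio test: |a_{n+1}/a_n| = [(3n² + 4n + 4)/(3(n+1)² + 4(n+1) + 4)] · 9/4 → 9/4 as n → ∞.
Writing y = (z − 5)², the series in y has radius 4/9, so |z − 5| < √(4/9) = 2/3 and R = 2/3.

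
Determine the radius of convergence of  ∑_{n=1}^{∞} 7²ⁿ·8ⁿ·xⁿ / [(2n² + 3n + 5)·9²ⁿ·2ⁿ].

Ratio test: |a_{n+1}/a_n| = [(2n² + 3n + 5)/(2(n+1)² + 3(n+1) + 5)] · 49·8/(81·2) → 196/81 as n → ∞.
The series converges when 196/81 · |x| < 1, giving R = 81/196.

R = 81/196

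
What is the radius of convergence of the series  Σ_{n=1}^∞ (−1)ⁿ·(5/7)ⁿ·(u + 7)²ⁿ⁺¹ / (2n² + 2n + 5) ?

R = √35/5

The ratio of consecutive coefficients is [(2n² + 2n + 5)/(2(n+1)² + 2(n+1) + 5)] · 5/7 → 5/7.
Successive powers of (u + 7) differ by 2, so the series converges when |u + 7|² · 5/7 < 1, i.e. |u + 7| < √(7/5). So R = √35/5.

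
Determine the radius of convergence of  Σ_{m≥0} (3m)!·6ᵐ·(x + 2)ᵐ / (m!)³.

By the ratio test, |a_{m+1}/a_m| = (3m+1)·(3m+2)·(3m+3)/(m+1)³ · 6 → 162.
Thus R = 1/(162) = 1/162.

R = 1/162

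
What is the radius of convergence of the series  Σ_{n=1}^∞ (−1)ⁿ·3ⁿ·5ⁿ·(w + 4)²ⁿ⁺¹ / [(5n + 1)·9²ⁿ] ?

R = 3√15/5

Ratio test: |a_{n+1}/a_n| = [(5n + 1)/(5(n+1) + 1)] · 3·5/81 → 5/27 as n → ∞.
Writing y = (w + 4)², the series in y has radius 27/5, so |w + 4| < √(27/5) and R = 3√15/5.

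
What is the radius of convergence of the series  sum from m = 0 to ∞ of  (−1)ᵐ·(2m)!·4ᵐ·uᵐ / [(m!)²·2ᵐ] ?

Ratio test: |a_{m+1}/a_m| = (2m+1)·(2m+2)/(m+1)² · 4/2 → 8 as m → ∞.
Thus R = 1/(8) = 1/8.

R = 1/8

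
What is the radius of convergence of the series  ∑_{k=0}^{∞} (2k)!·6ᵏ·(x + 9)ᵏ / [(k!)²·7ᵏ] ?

The ratio of consecutive coefficients is (2k+1)·(2k+2)/(k+1)² · 6/7 → 24/7.
The series converges when 24/7 · |x + 9| < 1, giving R = 7/24.

R = 7/24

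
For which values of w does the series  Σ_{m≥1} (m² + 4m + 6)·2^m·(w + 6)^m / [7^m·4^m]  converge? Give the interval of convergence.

Ratio test: |a_{m+1}/a_m| = [((m+1)² + 4(m+1) + 6)/(m² + 4m + 6)] · 2/(7·4) → 1/14 as m → ∞.
Thus R = 1/(1/14) = 14.
Endpoint w = 8: the m-th term does not approach 0; divergence by the term test.
At w = -20: the terms have absolute value of order m², which does not tend to 0, so the series diverges by the divergence test.

(-20, 8)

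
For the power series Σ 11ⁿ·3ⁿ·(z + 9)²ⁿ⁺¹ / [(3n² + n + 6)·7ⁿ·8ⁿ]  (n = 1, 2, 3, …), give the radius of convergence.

R = 2√462/33

The ratio of consecutive coefficients is [(3n² + n + 6)/(3(n+1)² + (n+1) + 6)] · 11·3/(7·8) → 33/56.
Successive powers of (z + 9) differ by 2, so the series converges when |z + 9|² · 33/56 < 1, i.e. |z + 9| < √(56/33). So R = 2√462/33.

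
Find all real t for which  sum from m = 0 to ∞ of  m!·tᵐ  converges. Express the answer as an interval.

{0}

The ratio of consecutive coefficients is (m+1) → ∞.
The ratio grows without bound, so the series diverges whenever t ≠ 0; it converges only at t = 0. R = 0.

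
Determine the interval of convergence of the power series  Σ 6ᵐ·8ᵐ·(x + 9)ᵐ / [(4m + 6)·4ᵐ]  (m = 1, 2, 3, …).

[-109/12, -107/12)

Ratio test: |a_{m+1}/a_m| = [(4m + 6)/(4(m+1) + 6)] · 6·8/4 → 12 as m → ∞.
Thus R = 1/(12) = 1/12.
Check x = -107/12: the terms behave like c/m; limit comparison with the harmonic series gives divergence.
When x = -109/12, the terms alternate in sign and decrease monotonically to 0 in absolute value (size ~ c/m), so the alternating series test gives convergence.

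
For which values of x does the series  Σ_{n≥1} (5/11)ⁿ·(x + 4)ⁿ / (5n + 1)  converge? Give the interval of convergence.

[-31/5, -9/5)

By the ratio test, |a_{n+1}/a_n| = [(5n + 1)/(5(n+1) + 1)] · 5/11 → 5/11.
Convergence for |x + 4| · 5/11 < 1, i.e. |x + 4| < 11/5. So R = 11/5.
When x = -9/5, the terms are asymptotic to a nonzero constant times 1/n, so the series diverges by limit comparison with Σ 1/n.
Endpoint x = -31/5: convergence follows from the alternating series test (terms decrease monotonically to 0).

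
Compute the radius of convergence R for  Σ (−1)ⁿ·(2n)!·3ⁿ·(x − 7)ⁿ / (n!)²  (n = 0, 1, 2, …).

By the ratio test, |a_{n+1}/a_n| = (2n+1)·(2n+2)/(n+1)² · 3 → 12.
Convergence for |x − 7| · 12 < 1, i.e. |x − 7| < 1/12. So R = 1/12.

R = 1/12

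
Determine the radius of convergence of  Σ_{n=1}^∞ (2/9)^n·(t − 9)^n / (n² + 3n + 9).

R = 9/2

By the ratio test, |a_{n+1}/a_n| = [(n² + 3n + 9)/((n+1)² + 3(n+1) + 9)] · 2/9 → 2/9.
Thus R = 1/(2/9) = 9/2.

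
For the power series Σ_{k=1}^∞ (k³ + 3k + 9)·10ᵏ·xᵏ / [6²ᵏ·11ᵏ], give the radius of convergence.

Apply the ratio test: |a_{k+1}| / |a_k| = [((k+1)³ + 3(k+1) + 9)/(k³ + 3k + 9)] · 10/(36·11), which tends to 5/198 as k → ∞.
Hence the series converges for |x| < 1/(5/198) = 198/5, so the radius of convergence is 198/5.

R = 198/5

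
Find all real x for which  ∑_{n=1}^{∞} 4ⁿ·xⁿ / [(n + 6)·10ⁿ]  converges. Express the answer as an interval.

[-5/2, 5/2)

Ratio test: |a_{n+1}/a_n| = [(n + 6)/((n+1) + 6)] · 4/10 → 2/5 as n → ∞.
Hence the series converges for |x| < 1/(2/5) = 5/2, so the radius of convergence is 5/2.
At x = 5/2: comparison with the harmonic series Σ 1/n shows the series diverges.
When x = -5/2, the terms alternate in sign and decrease monotonically to 0 in absolute value (size ~ c/n), so the alternating series test gives convergence.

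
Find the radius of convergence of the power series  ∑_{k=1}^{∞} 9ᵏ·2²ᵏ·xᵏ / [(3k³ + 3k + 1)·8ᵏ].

The ratio of consecutive coefficients is [(3k³ + 3k + 1)/(3(k+1)³ + 3(k+1) + 1)] · 9·4/8 → 9/2.
Hence the series converges for |x| < 1/(9/2) = 2/9, so the radius of convergence is 2/9.

R = 2/9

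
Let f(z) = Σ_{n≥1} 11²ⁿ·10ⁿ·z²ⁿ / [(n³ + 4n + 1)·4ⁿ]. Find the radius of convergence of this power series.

Apply the ratio test: |a_{n+1}| / |a_n| = [(n³ + 4n + 1)/((n+1)³ + 4(n+1) + 1)] · 121·10/4, which tends to 605/2 as n → ∞.
Writing y = z², the series in y has radius 2/605, so |z| < √(2/605) and R = √10/55.

R = √10/55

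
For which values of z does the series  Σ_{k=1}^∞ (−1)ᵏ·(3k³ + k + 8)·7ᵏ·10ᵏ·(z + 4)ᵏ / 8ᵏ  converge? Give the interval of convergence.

The ratio of consecutive coefficients is [(3(k+1)³ + (k+1) + 8)/(3k³ + k + 8)] · 7·10/8 → 35/4.
The series converges when 35/4 · |z + 4| < 1, giving R = 4/35.
At z = -136/35: the k-th term does not approach 0; divergence by the term test.
When z = -144/35, the k-th term does not approach 0; divergence by the term test.

(-144/35, -136/35)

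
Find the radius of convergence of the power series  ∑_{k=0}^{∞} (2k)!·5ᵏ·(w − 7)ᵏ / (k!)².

The ratio of consecutive coefficients is (2k+1)·(2k+2)/(k+1)² · 5 → 20.
Hence the series converges for |w − 7| < 1/(20) = 1/20, so the radius of convergence is 1/20.

R = 1/20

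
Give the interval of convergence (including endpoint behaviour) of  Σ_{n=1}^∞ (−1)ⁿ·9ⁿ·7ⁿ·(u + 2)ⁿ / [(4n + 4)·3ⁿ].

By the ratio test, |a_{n+1}/a_n| = [(4n + 4)/(4(n+1) + 4)] · 9·7/3 → 21.
Hence the series converges for |u + 2| < 1/(21) = 1/21, so the radius of convergence is 1/21.
Check u = -41/21: convergence follows from the alternating series test (terms decrease monotonically to 0).
Check u = -43/21: the terms behave like c/n; limit comparison with the harmonic series gives divergence.

(-43/21, -41/21]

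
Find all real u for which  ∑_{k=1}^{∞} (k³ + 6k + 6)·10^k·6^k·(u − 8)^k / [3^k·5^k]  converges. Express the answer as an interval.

(31/4, 33/4)

By the ratio test, |a_{k+1}/a_k| = [((k+1)³ + 6(k+1) + 6)/(k³ + 6k + 6)] · 10·6/(3·5) → 4.
Convergence for |u − 8| · 4 < 1, i.e. |u − 8| < 1/4. So R = 1/4.
Endpoint u = 33/4: the terms do not tend to 0, so the series diverges.
When u = 31/4, the k-th term does not approach 0; divergence by the term test.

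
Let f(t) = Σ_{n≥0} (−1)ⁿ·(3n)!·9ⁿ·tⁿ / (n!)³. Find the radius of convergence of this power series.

R = 1/243

Ratio test: |a_{n+1}/a_n| = (3n+1)·(3n+2)·(3n+3)/(n+1)³ · 9 → 243 as n → ∞.
Convergence for |t| · 243 < 1, i.e. |t| < 1/243. So R = 1/243.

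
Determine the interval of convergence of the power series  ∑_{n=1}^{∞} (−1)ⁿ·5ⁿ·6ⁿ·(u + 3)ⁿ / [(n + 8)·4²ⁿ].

The ratio of consecutive coefficients is [(n + 8)/((n+1) + 8)] · 5·6/16 → 15/8.
The series converges when 15/8 · |u + 3| < 1, giving R = 8/15.
Endpoint u = -37/15: an alternating series whose terms decrease to 0 in absolute value, so it converges by the Leibniz criterion.
At u = -53/15: the terms are asymptotic to a nonzero constant times 1/n, so the series diverges by limit comparison with Σ 1/n.

(-53/15, -37/15]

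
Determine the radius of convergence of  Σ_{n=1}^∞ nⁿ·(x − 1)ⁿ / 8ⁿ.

Applying the root test, |a_n|^(1/n) = n/8 → ∞.
The root grows without bound, so R = 0 (convergence only at x = 1).

R = 0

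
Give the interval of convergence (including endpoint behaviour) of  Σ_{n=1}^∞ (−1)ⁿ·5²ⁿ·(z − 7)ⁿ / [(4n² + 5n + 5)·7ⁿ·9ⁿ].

Ratio test: |a_{n+1}/a_n| = [(4n² + 5n + 5)/(4(n+1)² + 5(n+1) + 5)] · 25/(7·9) → 25/63 as n → ∞.
Convergence for |z − 7| · 25/63 < 1, i.e. |z − 7| < 63/25. So R = 63/25.
Endpoint z = 238/25: the terms are on the order of 1/n², so the series converges absolutely by comparison with the p-series (p = 2 > 1).
When z = 112/25, the terms are on the order of 1/n², so the series converges absolutely by comparison with the p-series (p = 2 > 1).

[112/25, 238/25]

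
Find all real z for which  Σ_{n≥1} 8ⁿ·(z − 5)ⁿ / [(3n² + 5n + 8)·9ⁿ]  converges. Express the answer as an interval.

[31/8, 49/8]

Ratio test: |a_{n+1}/a_n| = [(3n² + 5n + 8)/(3(n+1)² + 5(n+1) + 8)] · 8/9 → 8/9 as n → ∞.
Hence the series converges for |z − 5| < 1/(8/9) = 9/8, so the radius of convergence is 9/8.
At z = 49/8: the series is dominated by a constant times Σ 1/n², which converges (p = 2 > 1).
Check z = 31/8: the terms are on the order of 1/n², so the series converges absolutely by comparison with the p-series (p = 2 > 1).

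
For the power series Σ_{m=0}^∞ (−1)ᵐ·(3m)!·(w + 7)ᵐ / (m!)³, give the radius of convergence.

Apply the ratio test: |a_{m+1}| / |a_m| = (3m+1)·(3m+2)·(3m+3)/(m+1)³, which tends to 27 as m → ∞.
Convergence for |w + 7| · 27 < 1, i.e. |w + 7| < 1/27. So R = 1/27.

R = 1/27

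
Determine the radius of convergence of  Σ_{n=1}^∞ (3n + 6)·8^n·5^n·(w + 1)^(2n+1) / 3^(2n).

R = 3√10/20

By the ratio test, |a_{n+1}/a_n| = [(3(n+1) + 6)/(3n + 6)] · 8·5/9 → 40/9.
Successive powers of (w + 1) differ by 2, so the series converges when |w + 1|² · 40/9 < 1, i.e. |w + 1| < √(9/40). So R = 3√10/20.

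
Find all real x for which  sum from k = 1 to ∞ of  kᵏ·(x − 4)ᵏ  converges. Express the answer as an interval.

{4}

Applying the root test, |a_k|^(1/k) = k → ∞.
Since the k-th root of |a_k| is unbounded, the series converges only at x = 4; R = 0.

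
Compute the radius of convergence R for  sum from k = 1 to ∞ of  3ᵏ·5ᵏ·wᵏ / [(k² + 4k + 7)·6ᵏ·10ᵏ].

By the ratio test, |a_{k+1}/a_k| = [(k² + 4k + 7)/((k+1)² + 4(k+1) + 7)] · 3·5/(6·10) → 1/4.
The series converges when 1/4 · |w| < 1, giving R = 4.

R = 4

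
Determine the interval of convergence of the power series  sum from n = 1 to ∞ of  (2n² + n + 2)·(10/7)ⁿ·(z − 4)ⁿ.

The ratio of consecutive coefficients is [(2(n+1)² + (n+1) + 2)/(2n² + n + 2)] · 10/7 → 10/7.
The series converges when 10/7 · |z − 4| < 1, giving R = 7/10.
Endpoint z = 47/10: the terms have absolute value of order n², which does not tend to 0, so the series diverges by the divergence test.
Check z = 33/10: the terms have absolute value of order n², which does not tend to 0, so the series diverges by the divergence test.

(33/10, 47/10)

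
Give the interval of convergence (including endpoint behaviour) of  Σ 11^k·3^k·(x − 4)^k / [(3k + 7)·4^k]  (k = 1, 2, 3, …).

[128/33, 136/33)

The ratio of consecutive coefficients is [(3k + 7)/(3(k+1) + 7)] · 11·3/4 → 33/4.
Hence the series converges for |x − 4| < 1/(33/4) = 4/33, so the radius of convergence is 4/33.
When x = 136/33, comparison with the harmonic series Σ 1/k shows the series diverges.
Check x = 128/33: the terms alternate in sign and decrease monotonically to 0 in absolute value (size ~ c/k), so the alternating series test gives convergence.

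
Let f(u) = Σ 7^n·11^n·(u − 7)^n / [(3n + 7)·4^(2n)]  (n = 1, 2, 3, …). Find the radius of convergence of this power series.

Ratio test: |a_{n+1}/a_n| = [(3n + 7)/(3(n+1) + 7)] · 7·11/16 → 77/16 as n → ∞.
The series converges when 77/16 · |u − 7| < 1, giving R = 16/77.

R = 16/77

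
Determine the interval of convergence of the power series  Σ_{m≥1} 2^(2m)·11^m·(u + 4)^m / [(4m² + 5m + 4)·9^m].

By the ratio test, |a_{m+1}/a_m| = [(4m² + 5m + 4)/(4(m+1)² + 5(m+1) + 4)] · 4·11/9 → 44/9.
The series converges when 44/9 · |u + 4| < 1, giving R = 9/44.
When u = -167/44, the terms are on the order of 1/m², so the series converges absolutely by comparison with the p-series (p = 2 > 1).
Endpoint u = -185/44: the terms are on the order of 1/m², so the series converges absolutely by comparison with the p-series (p = 2 > 1).

[-185/44, -167/44]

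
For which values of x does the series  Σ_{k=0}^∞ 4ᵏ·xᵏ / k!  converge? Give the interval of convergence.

Ratio test: |a_{k+1}/a_k| = 4 · 1/(k+1) → 0 as k → ∞.
The ratio tends to 0 regardless of x, hence R = ∞.

(−∞, ∞)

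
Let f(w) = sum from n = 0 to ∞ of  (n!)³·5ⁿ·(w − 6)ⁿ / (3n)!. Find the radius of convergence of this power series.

R = 27/5

Ratio test: |a_{n+1}/a_n| = (n+1)³/[(3n+1)·(3n+2)·(3n+3)] · 5 → 5/27 as n → ∞.
Thus R = 1/(5/27) = 27/5.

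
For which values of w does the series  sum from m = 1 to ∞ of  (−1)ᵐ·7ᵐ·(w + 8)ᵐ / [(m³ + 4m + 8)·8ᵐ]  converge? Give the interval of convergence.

[-64/7, -48/7]

By the ratio test, |a_{m+1}/a_m| = [(m³ + 4m + 8)/((m+1)³ + 4(m+1) + 8)] · 7/8 → 7/8.
Thus R = 1/(7/8) = 8/7.
Check w = -48/7: the series is dominated by a constant times Σ 1/m³, which converges (p = 3 > 1).
Check w = -64/7: the terms are on the order of 1/m³, so the series converges absolutely by comparison with the p-series (p = 3 > 1).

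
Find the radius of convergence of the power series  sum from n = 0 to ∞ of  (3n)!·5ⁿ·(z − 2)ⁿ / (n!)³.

The ratio of consecutive coefficients is (3n+1)·(3n+2)·(3n+3)/(n+1)³ · 5 → 135.
The series converges when 135 · |z − 2| < 1, giving R = 1/135.

R = 1/135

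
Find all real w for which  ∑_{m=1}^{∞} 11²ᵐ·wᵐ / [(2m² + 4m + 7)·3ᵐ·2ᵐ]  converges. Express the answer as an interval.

[-6/121, 6/121]

By the ratio test, |a_{m+1}/a_m| = [(2m² + 4m + 7)/(2(m+1)² + 4(m+1) + 7)] · 121/(3·2) → 121/6.
The series converges when 121/6 · |w| < 1, giving R = 6/121.
When w = 6/121, the terms are on the order of 1/m², so the series converges absolutely by comparison with the p-series (p = 2 > 1).
Endpoint w = -6/121: the series is dominated by a constant times Σ 1/m², which converges (p = 2 > 1).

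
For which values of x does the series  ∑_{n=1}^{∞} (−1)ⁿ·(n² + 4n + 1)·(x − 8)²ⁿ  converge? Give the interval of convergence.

Apply the ratio test: |a_{n+1}| / |a_n| = ((n+1)² + 4(n+1) + 1)/(n² + 4n + 1), which tends to 1 as n → ∞.
Successive powers of (x − 8) differ by 2, so the series converges when |x − 8|² · 1 < 1, i.e. |x − 8| < √(1) = 1. So R = 1.
Endpoint x = 9: the terms do not tend to 0, so the series diverges.
At x = 7: the terms have absolute value of order n², which does not tend to 0, so the series diverges by the divergence test.

(7, 9)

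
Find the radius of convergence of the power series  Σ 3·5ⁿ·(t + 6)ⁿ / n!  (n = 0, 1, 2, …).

R = ∞

By the ratio test, |a_{n+1}/a_n| = 3/3 · 5 · 1/(n+1) → 0.
The ratio tends to 0 regardless of t, hence R = ∞.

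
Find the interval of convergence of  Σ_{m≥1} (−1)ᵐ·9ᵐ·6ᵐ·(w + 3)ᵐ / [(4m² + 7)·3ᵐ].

By the ratio test, |a_{m+1}/a_m| = [(4m² + 7)/(4(m+1)² + 7)] · 9·6/3 → 18.
Hence the series converges for |w + 3| < 1/(18) = 1/18, so the radius of convergence is 1/18.
At w = -53/18: absolute convergence follows by limit comparison with Σ 1/m².
When w = -55/18, the terms are on the order of 1/m², so the series converges absolutely by comparison with the p-series (p = 2 > 1).

[-55/18, -53/18]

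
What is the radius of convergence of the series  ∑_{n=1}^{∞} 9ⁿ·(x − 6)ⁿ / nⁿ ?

R = ∞

Root test: |a_n|^(1/n) = 9/n → 0.
Since the n-th root of |a_n| tends to 0, the series converges for all real x; R = ∞.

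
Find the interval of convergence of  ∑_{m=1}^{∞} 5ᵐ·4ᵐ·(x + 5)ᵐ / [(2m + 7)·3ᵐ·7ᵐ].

[-121/20, -79/20)

Apply the ratio test: |a_{m+1}| / |a_m| = [(2m + 7)/(2(m+1) + 7)] · 5·4/(3·7), which tends to 20/21 as m → ∞.
The series converges when 20/21 · |x + 5| < 1, giving R = 21/20.
When x = -79/20, comparison with the harmonic series Σ 1/m shows the series diverges.
Endpoint x = -121/20: convergence follows from the alternating series test (terms decrease monotonically to 0).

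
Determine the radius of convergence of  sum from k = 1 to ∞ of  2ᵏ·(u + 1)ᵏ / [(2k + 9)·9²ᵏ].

Ratio test: |a_{k+1}/a_k| = [(2k + 9)/(2(k+1) + 9)] · 2/81 → 2/81 as k → ∞.
The series converges when 2/81 · |u + 1| < 1, giving R = 81/2.

R = 81/2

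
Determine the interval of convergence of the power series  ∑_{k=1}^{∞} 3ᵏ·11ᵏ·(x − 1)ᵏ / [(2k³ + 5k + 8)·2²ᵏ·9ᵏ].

[-1/11, 23/11]

Apply the ratio test: |a_{k+1}| / |a_k| = [(2k³ + 5k + 8)/(2(k+1)³ + 5(k+1) + 8)] · 3·11/(4·9), which tends to 11/12 as k → ∞.
Convergence for |x − 1| · 11/12 < 1, i.e. |x − 1| < 12/11. So R = 12/11.
At x = 23/11: the series is dominated by a constant times Σ 1/k³, which converges (p = 3 > 1).
Check x = -1/11: the terms are on the order of 1/k³, so the series converges absolutely by comparison with the p-series (p = 3 > 1).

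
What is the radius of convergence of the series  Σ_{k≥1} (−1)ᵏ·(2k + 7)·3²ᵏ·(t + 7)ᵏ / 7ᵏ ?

R = 7/9

By the ratio test, |a_{k+1}/a_k| = [(2(k+1) + 7)/(2k + 7)] · 9/7 → 9/7.
The series converges when 9/7 · |t + 7| < 1, giving R = 7/9.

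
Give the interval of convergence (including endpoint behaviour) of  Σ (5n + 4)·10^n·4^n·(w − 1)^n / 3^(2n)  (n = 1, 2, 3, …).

(31/40, 49/40)

Ratio test: |a_{n+1}/a_n| = [(5(n+1) + 4)/(5n + 4)] · 10·4/9 → 40/9 as n → ∞.
Convergence for |w − 1| · 40/9 < 1, i.e. |w − 1| < 9/40. So R = 9/40.
Endpoint w = 49/40: the terms do not tend to 0, so the series diverges.
At w = 31/40: the n-th term does not approach 0; divergence by the term test.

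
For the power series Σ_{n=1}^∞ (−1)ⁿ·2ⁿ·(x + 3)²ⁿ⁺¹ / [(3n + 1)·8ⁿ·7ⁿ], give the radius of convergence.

By the ratio test, |a_{n+1}/a_n| = [(3n + 1)/(3(n+1) + 1)] · 2/(8·7) → 1/28.
Writing y = (x + 3)², the series in y has radius 28, so |x + 3| < √(28) and R = 2√7.

R = 2√7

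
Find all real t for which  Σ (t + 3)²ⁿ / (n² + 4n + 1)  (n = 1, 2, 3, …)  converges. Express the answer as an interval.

Ratio test: |a_{n+1}/a_n| = (n² + 4n + 1)/((n+1)² + 4(n+1) + 1) → 1 as n → ∞.
Since the exponent of (t + 3) increases by 2 each term, convergence requires |t + 3|² < 1, hence R = 1.
When t = -2, absolute convergence follows by limit comparison with Σ 1/n².
Endpoint t = -4: the terms are on the order of 1/n², so the series converges absolutely by comparison with the p-series (p = 2 > 1).

[-4, -2]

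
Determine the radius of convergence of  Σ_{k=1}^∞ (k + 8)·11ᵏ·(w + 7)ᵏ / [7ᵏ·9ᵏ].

R = 63/11

The ratio of consecutive coefficients is [((k+1) + 8)/(k + 8)] · 11/(7·9) → 11/63.
Convergence for |w + 7| · 11/63 < 1, i.e. |w + 7| < 63/11. So R = 63/11.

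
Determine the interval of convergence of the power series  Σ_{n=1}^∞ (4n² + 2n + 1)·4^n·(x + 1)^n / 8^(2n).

(-17, 15)

The ratio of consecutive coefficients is [(4(n+1)² + 2(n+1) + 1)/(4n² + 2n + 1)] · 4/64 → 1/16.
Hence the series converges for |x + 1| < 1/(1/16) = 16, so the radius of convergence is 16.
Endpoint x = 15: the terms have absolute value of order n², which does not tend to 0, so the series diverges by the divergence test.
At x = -17: the terms have absolute value of order n², which does not tend to 0, so the series diverges by the divergence test.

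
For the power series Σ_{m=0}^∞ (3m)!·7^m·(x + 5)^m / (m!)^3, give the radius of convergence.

R = 1/189

Apply the ratio test: |a_{m+1}| / |a_m| = (3m+1)·(3m+2)·(3m+3)/(m+1)³ · 7, which tends to 189 as m → ∞.
Thus R = 1/(189) = 1/189.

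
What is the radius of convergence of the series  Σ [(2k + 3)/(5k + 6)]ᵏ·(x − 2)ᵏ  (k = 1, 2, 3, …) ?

R = 5/2

By the Cauchy root test, |a_k|^(1/k) = (2k + 3)/(5k + 6) → 2/5.
Hence the series converges for |x − 2| < 1/(2/5) = 5/2, so the radius of convergence is 5/2.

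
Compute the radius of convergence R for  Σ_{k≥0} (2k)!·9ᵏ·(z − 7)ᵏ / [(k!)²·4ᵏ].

R = 1/9

Apply the ratio test: |a_{k+1}| / |a_k| = (2k+1)·(2k+2)/(k+1)² · 9/4, which tends to 9 as k → ∞.
Convergence for |z − 7| · 9 < 1, i.e. |z − 7| < 1/9. So R = 1/9.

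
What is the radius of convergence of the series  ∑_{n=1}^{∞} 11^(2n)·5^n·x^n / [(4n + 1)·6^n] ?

R = 6/605

By the ratio test, |a_{n+1}/a_n| = [(4n + 1)/(4(n+1) + 1)] · 121·5/6 → 605/6.
Thus R = 1/(605/6) = 6/605.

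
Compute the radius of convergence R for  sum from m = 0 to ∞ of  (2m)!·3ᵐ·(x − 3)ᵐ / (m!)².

R = 1/12

By the ratio test, |a_{m+1}/a_m| = (2m+1)·(2m+2)/(m+1)² · 3 → 12.
Hence the series converges for |x − 3| < 1/(12) = 1/12, so the radius of convergence is 1/12.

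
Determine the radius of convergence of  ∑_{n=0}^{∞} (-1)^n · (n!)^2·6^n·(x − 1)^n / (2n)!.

Apply the ratio test: |a_{n+1}| / |a_n| = (n+1)²/[(2n+1)·(2n+2)] · 6, which tends to 3/2 as n → ∞.
The series converges when 3/2 · |x − 1| < 1, giving R = 2/3.

R = 2/3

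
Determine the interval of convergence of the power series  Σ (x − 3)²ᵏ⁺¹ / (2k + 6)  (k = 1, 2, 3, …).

(2, 4)

By the ratio test, |a_{k+1}/a_k| = (2k + 6)/(2(k+1) + 6) → 1.
Writing y = (x − 3)², the series in y has radius 1, so |x − 3| < √(1) = 1 and R = 1.
Check x = 4: the terms behave like c/k; limit comparison with the harmonic series gives divergence.
Endpoint x = 2: comparison with the harmonic series Σ 1/k shows the series diverges.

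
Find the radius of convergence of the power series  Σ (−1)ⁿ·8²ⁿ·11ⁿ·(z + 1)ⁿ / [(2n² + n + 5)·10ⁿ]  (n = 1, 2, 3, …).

R = 5/352

The ratio of consecutive coefficients is [(2n² + n + 5)/(2(n+1)² + (n+1) + 5)] · 64·11/10 → 352/5.
The series converges when 352/5 · |z + 1| < 1, giving R = 5/352.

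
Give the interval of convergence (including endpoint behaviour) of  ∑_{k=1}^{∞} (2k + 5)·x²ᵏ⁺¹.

Ratio test: |a_{k+1}/a_k| = (2(k+1) + 5)/(2k + 5) → 1 as k → ∞.
Successive powers of x differ by 2, so the series converges when |x|² · 1 < 1, i.e. |x| < √(1) = 1. So R = 1.
Check x = 1: the terms have absolute value of order k, which does not tend to 0, so the series diverges by the divergence test.
Endpoint x = -1: the k-th term does not approach 0; divergence by the term test.

(-1, 1)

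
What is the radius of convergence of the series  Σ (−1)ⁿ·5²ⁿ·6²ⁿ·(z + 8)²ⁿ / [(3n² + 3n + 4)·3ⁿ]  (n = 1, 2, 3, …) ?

Apply the ratio test: |a_{n+1}| / |a_n| = [(3n² + 3n + 4)/(3(n+1)² + 3(n+1) + 4)] · 25·36/3, which tends to 300 as n → ∞.
Successive powers of (z + 8) differ by 2, so the series converges when |z + 8|² · 300 < 1, i.e. |z + 8| < √(1/300). So R = √3/30.

R = √3/30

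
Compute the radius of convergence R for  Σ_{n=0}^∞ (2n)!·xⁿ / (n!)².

R = 1/4

Ratio test: |a_{n+1}/a_n| = (2n+1)·(2n+2)/(n+1)² → 4 as n → ∞.
Hence the series converges for |x| < 1/(4) = 1/4, so the radius of convergence is 1/4.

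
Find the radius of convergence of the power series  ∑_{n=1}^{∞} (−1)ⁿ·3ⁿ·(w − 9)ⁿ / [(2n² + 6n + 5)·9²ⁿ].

By the ratio test, |a_{n+1}/a_n| = [(2n² + 6n + 5)/(2(n+1)² + 6(n+1) + 5)] · 3/81 → 1/27.
Thus R = 1/(1/27) = 27.

R = 27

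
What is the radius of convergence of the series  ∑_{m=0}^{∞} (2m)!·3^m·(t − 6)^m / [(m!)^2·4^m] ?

Apply the ratio test: |a_{m+1}| / |a_m| = (2m+1)·(2m+2)/(m+1)² · 3/4, which tends to 3 as m → ∞.
Hence the series converges for |t − 6| < 1/(3) = 1/3, so the radius of convergence is 1/3.

R = 1/3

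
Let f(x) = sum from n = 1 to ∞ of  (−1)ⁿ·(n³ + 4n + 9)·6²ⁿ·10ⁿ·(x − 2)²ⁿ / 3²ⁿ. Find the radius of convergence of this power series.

R = √10/20

The ratio of consecutive coefficients is [((n+1)³ + 4(n+1) + 9)/(n³ + 4n + 9)] · 36·10/9 → 40.
Writing y = (x − 2)², the series in y has radius 1/40, so |x − 2| < √(1/40) and R = √10/20.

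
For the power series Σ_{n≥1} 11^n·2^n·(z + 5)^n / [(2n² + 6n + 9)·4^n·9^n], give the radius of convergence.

R = 18/11

By the ratio test, |a_{n+1}/a_n| = [(2n² + 6n + 9)/(2(n+1)² + 6(n+1) + 9)] · 11·2/(4·9) → 11/18.
Thus R = 1/(11/18) = 18/11.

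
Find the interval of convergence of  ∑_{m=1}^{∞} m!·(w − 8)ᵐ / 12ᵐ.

{8}

Apply the ratio test: |a_{m+1}| / |a_m| = (m+1) · 1/12, which tends to ∞ as m → ∞.
Since the ratio → ∞, the series diverges for every w ≠ 8, and R = 0.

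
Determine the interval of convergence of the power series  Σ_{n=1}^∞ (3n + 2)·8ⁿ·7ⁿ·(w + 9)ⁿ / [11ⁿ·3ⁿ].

(-537/56, -471/56)

Ratio test: |a_{n+1}/a_n| = [(3(n+1) + 2)/(3n + 2)] · 8·7/(11·3) → 56/33 as n → ∞.
Hence the series converges for |w + 9| < 1/(56/33) = 33/56, so the radius of convergence is 33/56.
When w = -471/56, the terms do not tend to 0, so the series diverges.
Endpoint w = -537/56: the terms have absolute value of order n, which does not tend to 0, so the series diverges by the divergence test.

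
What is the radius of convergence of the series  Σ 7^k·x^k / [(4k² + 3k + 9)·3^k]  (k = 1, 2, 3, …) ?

Apply the ratio test: |a_{k+1}| / |a_k| = [(4k² + 3k + 9)/(4(k+1)² + 3(k+1) + 9)] · 7/3, which tends to 7/3 as k → ∞.
Convergence for |x| · 7/3 < 1, i.e. |x| < 3/7. So R = 3/7.

R = 3/7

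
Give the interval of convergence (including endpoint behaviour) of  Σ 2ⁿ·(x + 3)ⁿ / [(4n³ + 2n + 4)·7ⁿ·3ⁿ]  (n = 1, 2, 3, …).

[-27/2, 15/2]

Apply the ratio test: |a_{n+1}| / |a_n| = [(4n³ + 2n + 4)/(4(n+1)³ + 2(n+1) + 4)] · 2/(7·3), which tends to 2/21 as n → ∞.
The series converges when 2/21 · |x + 3| < 1, giving R = 21/2.
Endpoint x = 15/2: absolute convergence follows by limit comparison with Σ 1/n³.
Endpoint x = -27/2: the terms are on the order of 1/n³, so the series converges absolutely by comparison with the p-series (p = 3 > 1).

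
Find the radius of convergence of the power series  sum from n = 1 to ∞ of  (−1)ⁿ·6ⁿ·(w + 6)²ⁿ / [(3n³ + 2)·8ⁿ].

R = 2√3/3

Apply the ratio test: |a_{n+1}| / |a_n| = [(3n³ + 2)/(3(n+1)³ + 2)] · 6/8, which tends to 3/4 as n → ∞.
Writing y = (w + 6)², the series in y has radius 4/3, so |w + 6| < √(4/3) and R = 2√3/3.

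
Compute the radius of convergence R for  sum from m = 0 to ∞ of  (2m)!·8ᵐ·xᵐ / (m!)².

Apply the ratio test: |a_{m+1}| / |a_m| = (2m+1)·(2m+2)/(m+1)² · 8, which tends to 32 as m → ∞.
Thus R = 1/(32) = 1/32.

R = 1/32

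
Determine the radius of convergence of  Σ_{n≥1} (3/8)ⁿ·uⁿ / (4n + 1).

By the ratio test, |a_{n+1}/a_n| = [(4n + 1)/(4(n+1) + 1)] · 3/8 → 3/8.
The series converges when 3/8 · |u| < 1, giving R = 8/3.

R = 8/3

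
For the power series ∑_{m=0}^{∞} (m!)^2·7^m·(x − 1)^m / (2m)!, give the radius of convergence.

By the ratio test, |a_{m+1}/a_m| = (m+1)²/[(2m+1)·(2m+2)] · 7 → 7/4.
Convergence for |x − 1| · 7/4 < 1, i.e. |x − 1| < 4/7. So R = 4/7.

R = 4/7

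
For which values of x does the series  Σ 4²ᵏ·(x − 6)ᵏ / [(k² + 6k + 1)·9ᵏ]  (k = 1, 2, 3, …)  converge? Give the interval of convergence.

By the ratio test, |a_{k+1}/a_k| = [(k² + 6k + 1)/((k+1)² + 6(k+1) + 1)] · 16/9 → 16/9.
The series converges when 16/9 · |x − 6| < 1, giving R = 9/16.
When x = 105/16, absolute convergence follows by limit comparison with Σ 1/k².
When x = 87/16, the terms are on the order of 1/k², so the series converges absolutely by comparison with the p-series (p = 2 > 1).

[87/16, 105/16]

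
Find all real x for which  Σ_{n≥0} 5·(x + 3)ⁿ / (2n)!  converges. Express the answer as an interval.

(−∞, ∞)

By the ratio test, |a_{n+1}/a_n| = 5/5 · 1/[(2n+1)·(2n+2)] → 0.
The ratio tends to 0 regardless of x, hence R = ∞.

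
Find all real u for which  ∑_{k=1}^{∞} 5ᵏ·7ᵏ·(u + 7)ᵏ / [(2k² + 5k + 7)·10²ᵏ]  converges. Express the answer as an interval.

[-69/7, -29/7]

By the ratio test, |a_{k+1}/a_k| = [(2k² + 5k + 7)/(2(k+1)² + 5(k+1) + 7)] · 5·7/100 → 7/20.
Convergence for |u + 7| · 7/20 < 1, i.e. |u + 7| < 20/7. So R = 20/7.
Check u = -29/7: the terms are on the order of 1/k², so the series converges absolutely by comparison with the p-series (p = 2 > 1).
At u = -69/7: the terms are on the order of 1/k², so the series converges absolutely by comparison with the p-series (p = 2 > 1).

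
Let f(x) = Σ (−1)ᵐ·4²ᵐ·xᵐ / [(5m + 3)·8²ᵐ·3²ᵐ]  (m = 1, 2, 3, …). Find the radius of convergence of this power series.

R = 36

By the ratio test, |a_{m+1}/a_m| = [(5m + 3)/(5(m+1) + 3)] · 16/(64·9) → 1/36.
Convergence for |x| · 1/36 < 1, i.e. |x| < 36. So R = 36.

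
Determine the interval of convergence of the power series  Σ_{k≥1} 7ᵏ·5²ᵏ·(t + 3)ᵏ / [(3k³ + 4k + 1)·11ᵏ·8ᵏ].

The ratio of consecutive coefficients is [(3k³ + 4k + 1)/(3(k+1)³ + 4(k+1) + 1)] · 7·25/(11·8) → 175/88.
The series converges when 175/88 · |t + 3| < 1, giving R = 88/175.
When t = -437/175, absolute convergence follows by limit comparison with Σ 1/k³.
Endpoint t = -613/175: the series is dominated by a constant times Σ 1/k³, which converges (p = 3 > 1).

[-613/175, -437/175]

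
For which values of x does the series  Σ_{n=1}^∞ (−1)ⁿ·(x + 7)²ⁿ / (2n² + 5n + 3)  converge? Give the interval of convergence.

The ratio of consecutive coefficients is (2n² + 5n + 3)/(2(n+1)² + 5(n+1) + 3) → 1.
Since the exponent of (x + 7) increases by 2 each term, convergence requires |x + 7|² < 1, hence R = 1.
Check x = -6: the terms are on the order of 1/n², so the series converges absolutely by comparison with the p-series (p = 2 > 1).
Endpoint x = -8: the terms are on the order of 1/n², so the series converges absolutely by comparison with the p-series (p = 2 > 1).

[-8, -6]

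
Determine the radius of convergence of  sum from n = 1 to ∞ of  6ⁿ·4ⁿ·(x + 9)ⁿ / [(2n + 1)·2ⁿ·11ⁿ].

R = 11/12

The ratio of consecutive coefficients is [(2n + 1)/(2(n+1) + 1)] · 6·4/(2·11) → 12/11.
Hence the series converges for |x + 9| < 1/(12/11) = 11/12, so the radius of convergence is 11/12.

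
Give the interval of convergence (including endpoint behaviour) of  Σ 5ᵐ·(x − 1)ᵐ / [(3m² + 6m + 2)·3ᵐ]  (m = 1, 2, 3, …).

[2/5, 8/5]

Ratio test: |a_{m+1}/a_m| = [(3m² + 6m + 2)/(3(m+1)² + 6(m+1) + 2)] · 5/3 → 5/3 as m → ∞.
Hence the series converges for |x − 1| < 1/(5/3) = 3/5, so the radius of convergence is 3/5.
When x = 8/5, the series is dominated by a constant times Σ 1/m², which converges (p = 2 > 1).
At x = 2/5: absolute convergence follows by limit comparison with Σ 1/m².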